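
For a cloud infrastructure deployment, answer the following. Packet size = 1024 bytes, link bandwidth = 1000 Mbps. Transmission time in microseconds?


Given: packet = 1024 bytes, bandwidth = 1000 Mbps
Packet in bits = 1024 * 8 = 8192 bits
Bandwidth = 1000 * 10^6 = 1000000000 bps
Time = 8192 / 1000000000 seconds
Time in us = 8192 * 10^6 / 1000000000 = 8.192

8.192


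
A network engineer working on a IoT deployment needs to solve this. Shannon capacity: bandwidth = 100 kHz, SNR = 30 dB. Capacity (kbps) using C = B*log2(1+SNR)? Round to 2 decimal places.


Given: B = 100 kHz, SNR = 30 dB
SNR linear = 10^(30/10) = 1000
1 + SNR = 1001
log2(1001) = 9.9672262588
C = 100 * 1000 * 9.9672262588 = 996722.6259 bps
C = 996.722626 kbps -> 996.72 kbps (2 dp)

996.72


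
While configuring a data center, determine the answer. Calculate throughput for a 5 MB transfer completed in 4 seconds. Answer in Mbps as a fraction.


Given: file = 5 MB, time = 4 s
File in Mb = 5 * 8 = 40 Mb
Throughput = 40 / 4 Mbps
Throughput = 10 Mbps

10


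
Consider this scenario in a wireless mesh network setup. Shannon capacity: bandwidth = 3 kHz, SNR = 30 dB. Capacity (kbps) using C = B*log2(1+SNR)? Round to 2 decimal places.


Given: B = 3 kHz, SNR = 30 dB
SNR linear = 10^(30/10) = 1000
1 + SNR = 1001
log2(1001) = 9.9672262588
C = 3 * 1000 * 9.9672262588 = 29901.6788 bps
C = 29.901679 kbps -> 29.90 kbps (2 dp)

29.90


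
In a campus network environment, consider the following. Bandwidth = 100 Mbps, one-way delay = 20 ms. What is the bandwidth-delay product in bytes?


Given: bandwidth = 100 Mbps, delay = 20 ms
BDP in bits = 100 * 10^6 * 20 / 1000
BDP in bits = 2000000
BDP in bytes = 2000000 / 8 = 250000

250000


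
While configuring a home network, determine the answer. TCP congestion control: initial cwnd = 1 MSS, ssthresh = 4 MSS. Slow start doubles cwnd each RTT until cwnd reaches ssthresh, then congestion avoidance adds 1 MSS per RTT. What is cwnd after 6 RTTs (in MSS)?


RTT 0: cwnd = 1 MSS (initial)
RTT 1: cwnd = 2 MSS (slow start, doubled)
RTT 2: cwnd = 4 MSS (slow start, doubled)
RTT 3: cwnd = 5 MSS (congestion avoidance, +1)
RTT 4: cwnd = 6 MSS (congestion avoidance, +1)
RTT 5: cwnd = 7 MSS (congestion avoidance, +1)
RTT 6: cwnd = 8 MSS (congestion avoidance, +1)

8


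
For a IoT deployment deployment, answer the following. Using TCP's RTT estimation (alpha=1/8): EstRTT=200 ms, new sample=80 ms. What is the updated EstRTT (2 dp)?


Given: EstRTT = 200 ms, SampleRTT = 80 ms, alpha = 1/8
New EstRTT = (1 - alpha) * EstRTT + alpha * SampleRTT
(7/8) * 200 = 175
(1/8) * 80 = 10
New EstRTT = 175 + 10 = 185 ms -> 185.00 ms (2 dp)

185.00


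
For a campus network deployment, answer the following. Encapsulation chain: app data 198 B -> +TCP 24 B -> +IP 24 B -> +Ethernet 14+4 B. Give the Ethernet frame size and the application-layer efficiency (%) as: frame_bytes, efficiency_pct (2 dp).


TCP segment = 198 + 24 = 222 B
IP packet = 222 + 24 = 246 B
Ethernet frame = 246 + 14 + 4 = 264 B
Efficiency = app / frame = 198 / 264 = 0.750000 = 75.0000% -> 75.00% (2 dp)

264, 75.00


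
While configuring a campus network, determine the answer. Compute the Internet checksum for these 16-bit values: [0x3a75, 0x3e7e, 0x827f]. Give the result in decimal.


Given words: [0x3a75, 0x3e7e, 0x827f]
Step 1: Sum all words
Raw sum = 14965 + 15998 + 33407 = 64370
One's complement = ~64370 & 0xFFFF = 1165

1165


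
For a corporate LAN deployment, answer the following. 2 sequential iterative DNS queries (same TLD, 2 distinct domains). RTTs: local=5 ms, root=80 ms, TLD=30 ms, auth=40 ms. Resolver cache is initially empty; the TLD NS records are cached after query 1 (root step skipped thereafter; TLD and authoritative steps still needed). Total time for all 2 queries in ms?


Lookup 1 (cold cache): local + root + TLD + auth = 5 + 80 + 30 + 40 = 155 ms
Lookups 2..2 (TLD NS cached -> skip root; new domain -> still ask TLD and auth): local + TLD + auth = 5 + 30 + 40 = 75 ms each
Remaining 1 lookups: 1 * 75 = 75 ms
Total = 155 + 75 = 230 ms

230


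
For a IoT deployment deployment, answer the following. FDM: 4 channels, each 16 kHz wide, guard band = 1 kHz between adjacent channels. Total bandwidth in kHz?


Given: 4 channels, 16 kHz each, guard = 1 kHz
Channel bandwidth = 4 * 16 = 64 kHz
Guard bands = 3 gaps * 1 kHz = 3 kHz
Total = 64 + 3 = 67 kHz

67


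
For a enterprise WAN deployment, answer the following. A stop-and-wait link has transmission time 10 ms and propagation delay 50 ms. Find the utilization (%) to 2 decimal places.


Given: Ttrans = 10 ms, Tprop = 50 ms
RTT = 2 * Tprop = 2 * 50 = 100 ms
U = Ttrans / (Ttrans + RTT)
U = 10 / (10 + 100)
U = 10 / 110 = 0.090909
U% = 9.09%

9.09


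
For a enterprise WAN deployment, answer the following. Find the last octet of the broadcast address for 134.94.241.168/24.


Given: IP = 134.94.241.168, prefix = /24
Host bits = 32 - 24 = 8
Network last octet = 168 AND mask = 0
Host part size = 2^8 - 1 = 255
Broadcast last octet = 0 OR 255 = 255

255


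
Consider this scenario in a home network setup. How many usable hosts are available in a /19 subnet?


Given: subnet mask /19
Host bits = 32 - 19 = 13
Total addresses = 2^13 = 8192
Usable hosts = 8192 - 2 (network + broadcast) = 8190

8190


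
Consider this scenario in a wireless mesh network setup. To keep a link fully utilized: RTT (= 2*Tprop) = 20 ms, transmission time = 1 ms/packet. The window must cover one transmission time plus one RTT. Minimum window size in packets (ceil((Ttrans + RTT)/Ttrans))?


Given: Ttrans = 1 ms, RTT = 20 ms (= 2 * Tprop, Tprop = 10 ms)
Time until first ACK returns = Ttrans + RTT = 1 + 20 = 21 ms
Need W * Ttrans >= Ttrans + RTT  ->  W >= (Ttrans + RTT) / Ttrans
(Ttrans + RTT) / Ttrans = 21 / 1 = 21
W_min = ceil(21) = 21

21


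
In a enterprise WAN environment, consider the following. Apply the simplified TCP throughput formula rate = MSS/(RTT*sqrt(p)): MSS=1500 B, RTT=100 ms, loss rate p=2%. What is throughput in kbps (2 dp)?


Given: MSS = 1500 bytes, RTT = 100 ms, loss = 2%
RTT in seconds = 100 / 1000 = 0.1
Loss rate = 2% = 0.02
sqrt(loss) = sqrt(0.02) = 0.141421356237
Throughput (bytes/s) = 1500 / (0.1 * 0.141421356237) = 106066.0172
Throughput (kbps) = 106066.0172 * 8 / 1000 = 848.528137 -> 848.53 kbps (2 dp)

848.53


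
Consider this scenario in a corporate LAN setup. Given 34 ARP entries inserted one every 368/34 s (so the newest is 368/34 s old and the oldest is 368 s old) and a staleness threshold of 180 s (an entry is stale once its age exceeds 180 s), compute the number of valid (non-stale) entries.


Ages are k * 368/34 s for k = 1..34 (spacing = 10.8235 s).
Entry k is valid iff k * 368/34 <= 180 iff k <= 34 * 180 / 368 = 16.6304
n_valid = floor(16.6304) = 16
(n_stale = 34 - 16 = 18)

16


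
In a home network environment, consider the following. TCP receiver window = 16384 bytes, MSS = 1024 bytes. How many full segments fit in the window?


Given: RWND = 16384 bytes, MSS = 1024 bytes
Full segments = floor(RWND / MSS)
Full segments = floor(16384 / 1024)
Full segments = floor(16.0) = 16

16


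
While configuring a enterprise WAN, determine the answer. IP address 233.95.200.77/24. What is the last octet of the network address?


Given: IP = 233.95.200.77, prefix = /24
Subnet mask = 255.255.255.0
Last octet of IP: 77
Last octet of mask: 0
Network last octet = 77 AND 0 = 0

0


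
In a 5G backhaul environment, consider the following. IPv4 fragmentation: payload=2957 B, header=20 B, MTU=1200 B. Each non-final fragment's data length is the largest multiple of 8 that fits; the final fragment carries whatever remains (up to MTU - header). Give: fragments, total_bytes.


Max data per non-final fragment = floor((MTU - header)/8)*8 = floor((1200 - 20)/8)*8 = floor(1180/8)*8 = 1176 B
Final fragment needs no 8-byte alignment: it can carry up to MTU - header = 1180 B
Non-final fragments needed = ceil((payload - 1180) / 1176) = ceil(1777/1176) = ceil(1.5111) = 2
Number of fragments = 2 + 1 = 3
Fragment sizes (data): 2 * 1176 B + 605 B (last, 605 <= 1180 OK)
Total bytes sent = payload + n_frags * header = 2957 + 3*20 = 2957 + 60 = 3017 B

3, 3017


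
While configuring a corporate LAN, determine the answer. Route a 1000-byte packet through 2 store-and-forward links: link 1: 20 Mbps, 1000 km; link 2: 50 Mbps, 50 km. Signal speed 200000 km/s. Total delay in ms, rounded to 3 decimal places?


Packet = 1000 bytes = 8000 bits. Store-and-forward: sum (t_trans + t_prop) per link.
Link 1: t_trans = 8000/(20*10^6) s = 0.4000 ms; t_prop = 1000/200000 s = 5.0000 ms; subtotal = 5.4000 ms
Link 2: t_trans = 8000/(50*10^6) s = 0.1600 ms; t_prop = 50/200000 s = 0.2500 ms; subtotal = 0.4100 ms
End-to-end = 5.4000 + 0.4100 = 5.8100 ms -> 5.810 ms (3 dp)

5.810


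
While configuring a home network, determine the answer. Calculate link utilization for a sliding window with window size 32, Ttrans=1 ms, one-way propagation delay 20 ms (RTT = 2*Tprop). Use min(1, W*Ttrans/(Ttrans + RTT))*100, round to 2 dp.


Given: W = 32, Ttrans = 1 ms, RTT = 40 ms (= 2 * Tprop, Tprop = 20 ms)
Cycle time = Ttrans + RTT = 1 + 40 = 41 ms (first packet sent until its ACK returns)
W * Ttrans = 32 * 1 = 32 ms of sending per cycle
W * Ttrans / (Ttrans + RTT) = 32 / 41 = 0.780488
U = min(1, 0.780488) = 0.780488
U% = 78.05%

78.05


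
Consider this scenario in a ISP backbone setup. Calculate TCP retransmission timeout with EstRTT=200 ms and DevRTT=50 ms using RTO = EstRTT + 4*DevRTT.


Given: EstRTT = 200 ms, DevRTT = 50 ms
Timeout = EstRTT + 4 * DevRTT
4 * DevRTT = 4 * 50 = 200
Timeout = 200 + 200 = 400 ms

400


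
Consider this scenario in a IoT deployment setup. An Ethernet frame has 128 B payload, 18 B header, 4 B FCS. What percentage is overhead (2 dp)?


Given: payload = 128 B, header = 18 B, trailer = 4 B
Overhead bytes = header + trailer = 18 + 4 = 22
Total frame = payload + overhead = 128 + 22 = 150
Overhead % = 22 / 150 * 100 = 14.6667% -> 14.67% (2 dp)

14.67


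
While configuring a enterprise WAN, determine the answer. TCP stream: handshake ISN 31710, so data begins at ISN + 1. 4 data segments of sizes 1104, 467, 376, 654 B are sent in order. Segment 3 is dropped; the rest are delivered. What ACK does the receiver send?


SYN uses sequence number 31710; first data byte = ISN + 1 = 31711.
Segment 1: SEQ = 31711, len = 1104 B, covers [31711, 32814]
Segment 2: SEQ = 32815, len = 467 B, covers [32815, 33281]
Segment 3: SEQ = 33282, len = 376 B, covers [33282, 33657] [LOST]
Segment 4: SEQ = 33658, len = 654 B, covers [33658, 34311]
In-order data received: bytes [31711, 33281] (segments 1..2).
Segment 3 missing -> gap begins at byte 33282; later segments buffered out of order.
Cumulative ACK = next expected in-order byte = 31711 + 1104 + 467 = 33282

33282


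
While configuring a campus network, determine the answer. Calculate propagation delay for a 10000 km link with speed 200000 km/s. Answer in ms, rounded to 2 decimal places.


Given: distance = 10000 km, speed = 200000 km/s
Delay = distance / speed = 10000 / 200000 seconds
Delay in ms = 10000 * 1000 / 200000
Delay = 50.0000 ms
Rounded to 2 dp = 50.00 ms

50.00


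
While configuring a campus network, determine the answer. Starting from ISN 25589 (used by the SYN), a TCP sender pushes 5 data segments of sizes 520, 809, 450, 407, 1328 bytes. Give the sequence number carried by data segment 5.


The SYN occupies sequence number ISN = 25589, so the first data byte is ISN + 1 = 25590.
SEQ of data segment i = (ISN + 1) + sum of payload sizes of segments 1..i-1.
Segment 1: SEQ = 25590, payload = 520 bytes
Segment 2: SEQ = 26110, payload = 809 bytes
Segment 3: SEQ = 26919, payload = 450 bytes
Segment 4: SEQ = 27369, payload = 407 bytes
Segment 5: SEQ = 27776, payload = 1328 bytes
SEQ of segment 5 = 25590 + 520 + 809 + 450 + 407 = 27776

27776


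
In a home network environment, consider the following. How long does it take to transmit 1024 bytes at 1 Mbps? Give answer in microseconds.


Given: packet = 1024 bytes, bandwidth = 1 Mbps
Packet in bits = 1024 * 8 = 8192 bits
Bandwidth = 1 * 10^6 = 1000000 bps
Time = 8192 / 1000000 seconds
Time in us = 8192 * 10^6 / 1000000 = 8192

8192


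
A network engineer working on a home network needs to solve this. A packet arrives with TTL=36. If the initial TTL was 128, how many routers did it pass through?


Given: initial TTL = 128, received TTL = 36
Hops = initial TTL - received TTL
Hops = 128 - 36 = 92

92


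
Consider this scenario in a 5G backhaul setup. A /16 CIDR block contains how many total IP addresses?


Given: CIDR prefix /16
Host bits = 32 - 16 = 16
Total addresses = 2^16 = 65536

65536


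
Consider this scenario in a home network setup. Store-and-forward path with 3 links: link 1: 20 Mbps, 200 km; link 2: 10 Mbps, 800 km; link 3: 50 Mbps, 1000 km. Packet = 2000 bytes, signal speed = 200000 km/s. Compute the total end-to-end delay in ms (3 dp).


Packet = 2000 bytes = 16000 bits. Store-and-forward: sum (t_trans + t_prop) per link.
Link 1: t_trans = 16000/(20*10^6) s = 0.8000 ms; t_prop = 200/200000 s = 1.0000 ms; subtotal = 1.8000 ms
Link 2: t_trans = 16000/(10*10^6) s = 1.6000 ms; t_prop = 800/200000 s = 4.0000 ms; subtotal = 5.6000 ms
Link 3: t_trans = 16000/(50*10^6) s = 0.3200 ms; t_prop = 1000/200000 s = 5.0000 ms; subtotal = 5.3200 ms
End-to-end = 1.8000 + 5.6000 + 5.3200 = 12.7200 ms -> 12.720 ms (3 dp)

12.720


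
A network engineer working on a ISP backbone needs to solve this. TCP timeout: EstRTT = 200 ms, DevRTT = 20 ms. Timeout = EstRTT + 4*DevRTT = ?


Given: EstRTT = 200 ms, DevRTT = 20 ms
Timeout = EstRTT + 4 * DevRTT
4 * DevRTT = 4 * 20 = 80
Timeout = 200 + 80 = 280 ms

280


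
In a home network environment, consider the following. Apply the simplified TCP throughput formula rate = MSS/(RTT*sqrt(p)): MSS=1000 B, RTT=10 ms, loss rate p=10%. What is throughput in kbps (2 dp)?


Given: MSS = 1000 bytes, RTT = 10 ms, loss = 10%
RTT in seconds = 10 / 1000 = 0.01
Loss rate = 10% = 0.1
sqrt(loss) = sqrt(0.1) = 0.316227766017
Throughput (bytes/s) = 1000 / (0.01 * 0.316227766017) = 316227.7660
Throughput (kbps) = 316227.7660 * 8 / 1000 = 2529.822128 -> 2529.82 kbps (2 dp)

2529.82


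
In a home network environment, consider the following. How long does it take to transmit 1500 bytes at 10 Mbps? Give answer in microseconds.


Given: packet = 1500 bytes, bandwidth = 10 Mbps
Packet in bits = 1500 * 8 = 12000 bits
Bandwidth = 10 * 10^6 = 10000000 bps
Time = 12000 / 10000000 seconds
Time in us = 12000 * 10^6 / 10000000 = 1200

1200


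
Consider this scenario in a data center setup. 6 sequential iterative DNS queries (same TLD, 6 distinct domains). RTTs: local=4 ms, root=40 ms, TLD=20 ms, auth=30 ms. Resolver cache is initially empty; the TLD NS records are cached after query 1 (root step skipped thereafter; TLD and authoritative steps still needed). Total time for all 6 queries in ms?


Lookup 1 (cold cache): local + root + TLD + auth = 4 + 40 + 20 + 30 = 94 ms
Lookups 2..6 (TLD NS cached -> skip root; new domain -> still ask TLD and auth): local + TLD + auth = 4 + 20 + 30 = 54 ms each
Remaining 5 lookups: 5 * 54 = 270 ms
Total = 94 + 270 = 364 ms

364


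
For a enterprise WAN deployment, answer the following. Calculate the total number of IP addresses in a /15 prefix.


Given: CIDR prefix /15
Host bits = 32 - 15 = 17
Total addresses = 2^17 = 131072

131072


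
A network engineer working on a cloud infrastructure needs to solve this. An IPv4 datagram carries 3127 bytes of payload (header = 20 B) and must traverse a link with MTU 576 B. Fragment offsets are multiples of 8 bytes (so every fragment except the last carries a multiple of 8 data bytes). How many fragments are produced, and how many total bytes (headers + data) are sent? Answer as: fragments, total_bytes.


Max data per non-final fragment = floor((MTU - header)/8)*8 = floor((576 - 20)/8)*8 = floor(556/8)*8 = 552 B
Final fragment needs no 8-byte alignment: it can carry up to MTU - header = 556 B
Non-final fragments needed = ceil((payload - 556) / 552) = ceil(2571/552) = ceil(4.6576) = 5
Number of fragments = 5 + 1 = 6
Fragment sizes (data): 5 * 552 B + 367 B (last, 367 <= 556 OK)
Total bytes sent = payload + n_frags * header = 3127 + 6*20 = 3127 + 120 = 3247 B

6, 3247


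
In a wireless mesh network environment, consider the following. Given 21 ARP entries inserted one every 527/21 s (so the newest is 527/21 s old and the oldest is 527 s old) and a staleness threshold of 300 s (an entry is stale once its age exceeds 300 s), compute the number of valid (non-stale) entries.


Ages are k * 527/21 s for k = 1..21 (spacing = 25.0952 s).
Entry k is valid iff k * 527/21 <= 300 iff k <= 21 * 300 / 527 = 11.9545
n_valid = floor(11.9545) = 11
(n_stale = 21 - 11 = 10)

11


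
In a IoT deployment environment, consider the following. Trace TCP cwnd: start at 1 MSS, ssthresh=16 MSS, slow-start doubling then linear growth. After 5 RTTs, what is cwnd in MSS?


RTT 0: cwnd = 1 MSS (initial)
RTT 1: cwnd = 2 MSS (slow start, doubled)
RTT 2: cwnd = 4 MSS (slow start, doubled)
RTT 3: cwnd = 8 MSS (slow start, doubled)
RTT 4: cwnd = 16 MSS (slow start, doubled)
RTT 5: cwnd = 17 MSS (congestion avoidance, +1)

17


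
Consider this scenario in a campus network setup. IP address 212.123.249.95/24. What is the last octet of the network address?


Given: IP = 212.123.249.95, prefix = /24
Subnet mask = 255.255.255.0
Last octet of IP: 95
Last octet of mask: 0
Network last octet = 95 AND 0 = 0

0


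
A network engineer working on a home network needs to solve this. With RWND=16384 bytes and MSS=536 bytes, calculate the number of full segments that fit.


Given: RWND = 16384 bytes, MSS = 536 bytes
Full segments = floor(RWND / MSS)
Full segments = floor(16384 / 536)
Full segments = floor(30.5672) = 30

30


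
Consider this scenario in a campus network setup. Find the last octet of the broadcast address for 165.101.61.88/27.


Given: IP = 165.101.61.88, prefix = /27
Host bits = 32 - 27 = 5
Network last octet = 88 AND mask = 64
Host part size = 2^5 - 1 = 31
Broadcast last octet = 64 OR 31 = 95

95


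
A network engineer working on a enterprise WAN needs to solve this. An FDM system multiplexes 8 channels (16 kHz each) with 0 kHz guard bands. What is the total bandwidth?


Given: 8 channels, 16 kHz each, guard = 0 kHz
Channel bandwidth = 8 * 16 = 128 kHz
Guard bands = 7 gaps * 0 kHz = 0 kHz
Total = 128 + 0 = 128 kHz

128


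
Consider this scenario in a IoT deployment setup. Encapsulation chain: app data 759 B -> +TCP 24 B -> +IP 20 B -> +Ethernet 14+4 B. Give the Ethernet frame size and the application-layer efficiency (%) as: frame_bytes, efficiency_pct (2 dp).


TCP segment = 759 + 24 = 783 B
IP packet = 783 + 20 = 803 B
Ethernet frame = 803 + 14 + 4 = 821 B
Efficiency = app / frame = 759 / 821 = 0.924482 = 92.4482% -> 92.45% (2 dp)

821, 92.45


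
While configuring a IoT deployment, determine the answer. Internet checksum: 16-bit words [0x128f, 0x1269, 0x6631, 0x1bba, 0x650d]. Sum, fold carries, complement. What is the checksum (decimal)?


Given words: [0x128f, 0x1269, 0x6631, 0x1bba, 0x650d]
Step 1: Sum all words
Raw sum = 4751 + 4713 + 26161 + 7098 + 25869 = 68592
Step 2: Fold carry: (3056 + 1) = 3057
One's complement = ~3057 & 0xFFFF = 62478

62478


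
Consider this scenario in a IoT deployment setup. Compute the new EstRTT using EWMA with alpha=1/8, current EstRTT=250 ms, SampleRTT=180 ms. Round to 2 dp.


Given: EstRTT = 250 ms, SampleRTT = 180 ms, alpha = 1/8
New EstRTT = (1 - alpha) * EstRTT + alpha * SampleRTT
(7/8) * 250 = 218.75
(1/8) * 180 = 22.5
New EstRTT = 218.75 + 22.5 = 241.25 ms -> 241.25 ms (2 dp)

241.25


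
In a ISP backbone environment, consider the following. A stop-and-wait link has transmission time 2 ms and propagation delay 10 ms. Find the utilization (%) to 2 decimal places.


Given: Ttrans = 2 ms, Tprop = 10 ms
RTT = 2 * Tprop = 2 * 10 = 20 ms
U = Ttrans / (Ttrans + RTT)
U = 2 / (2 + 20)
U = 2 / 22 = 0.090909
U% = 9.09%

9.09


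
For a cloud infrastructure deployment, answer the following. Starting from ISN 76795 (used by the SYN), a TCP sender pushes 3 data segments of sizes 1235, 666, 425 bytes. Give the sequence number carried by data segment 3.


The SYN occupies sequence number ISN = 76795, so the first data byte is ISN + 1 = 76796.
SEQ of data segment i = (ISN + 1) + sum of payload sizes of segments 1..i-1.
Segment 1: SEQ = 76796, payload = 1235 bytes
Segment 2: SEQ = 78031, payload = 666 bytes
Segment 3: SEQ = 78697, payload = 425 bytes
SEQ of segment 3 = 76796 + 1235 + 666 = 78697

78697


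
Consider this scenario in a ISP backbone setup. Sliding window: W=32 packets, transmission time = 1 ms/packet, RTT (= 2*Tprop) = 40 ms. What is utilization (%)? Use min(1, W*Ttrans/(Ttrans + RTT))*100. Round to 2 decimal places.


Given: W = 32, Ttrans = 1 ms, RTT = 40 ms (= 2 * Tprop, Tprop = 20 ms)
Cycle time = Ttrans + RTT = 1 + 40 = 41 ms (first packet sent until its ACK returns)
W * Ttrans = 32 * 1 = 32 ms of sending per cycle
W * Ttrans / (Ttrans + RTT) = 32 / 41 = 0.780488
U = min(1, 0.780488) = 0.780488
U% = 78.05%

78.05


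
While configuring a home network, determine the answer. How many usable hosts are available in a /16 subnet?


Given: subnet mask /16
Host bits = 32 - 16 = 16
Total addresses = 2^16 = 65536
Usable hosts = 65536 - 2 (network + broadcast) = 65534

65534


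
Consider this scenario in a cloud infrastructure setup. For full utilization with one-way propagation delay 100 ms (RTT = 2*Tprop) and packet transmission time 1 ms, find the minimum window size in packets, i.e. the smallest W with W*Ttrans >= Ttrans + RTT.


Given: Ttrans = 1 ms, RTT = 200 ms (= 2 * Tprop, Tprop = 100 ms)
Time until first ACK returns = Ttrans + RTT = 1 + 200 = 201 ms
Need W * Ttrans >= Ttrans + RTT  ->  W >= (Ttrans + RTT) / Ttrans
(Ttrans + RTT) / Ttrans = 201 / 1 = 201
W_min = ceil(201) = 201

201


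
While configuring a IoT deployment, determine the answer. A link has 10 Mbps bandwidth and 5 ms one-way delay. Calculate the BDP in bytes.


Given: bandwidth = 10 Mbps, delay = 5 ms
BDP in bits = 10 * 10^6 * 5 / 1000
BDP in bits = 50000
BDP in bytes = 50000 / 8 = 6250

6250


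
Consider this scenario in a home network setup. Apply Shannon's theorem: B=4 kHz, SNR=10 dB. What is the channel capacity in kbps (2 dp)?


Given: B = 4 kHz, SNR = 10 dB
SNR linear = 10^(10/10) = 10
1 + SNR = 11
log2(11) = 3.4594316186
C = 4 * 1000 * 3.4594316186 = 13837.7265 bps
C = 13.837726 kbps -> 13.84 kbps (2 dp)

13.84


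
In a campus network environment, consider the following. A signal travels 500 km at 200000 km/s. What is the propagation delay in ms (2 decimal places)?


Given: distance = 500 km, speed = 200000 km/s
Delay = distance / speed = 500 / 200000 seconds
Delay in ms = 500 * 1000 / 200000
Delay = 2.5000 ms
Rounded to 2 dp = 2.50 ms

2.50


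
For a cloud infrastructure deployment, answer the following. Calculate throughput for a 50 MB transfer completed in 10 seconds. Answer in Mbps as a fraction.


Given: file = 50 MB, time = 10 s
File in Mb = 50 * 8 = 400 Mb
Throughput = 400 / 10 Mbps
Throughput = 40 Mbps

40


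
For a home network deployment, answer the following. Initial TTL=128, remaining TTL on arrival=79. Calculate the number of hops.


Given: initial TTL = 128, received TTL = 79
Hops = initial TTL - received TTL
Hops = 128 - 79 = 49

49


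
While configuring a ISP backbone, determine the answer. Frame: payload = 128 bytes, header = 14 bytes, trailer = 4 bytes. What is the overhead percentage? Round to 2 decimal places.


Given: payload = 128 B, header = 14 B, trailer = 4 B
Overhead bytes = header + trailer = 14 + 4 = 18
Total frame = payload + overhead = 128 + 18 = 146
Overhead % = 18 / 146 * 100 = 12.3288% -> 12.33% (2 dp)

12.33


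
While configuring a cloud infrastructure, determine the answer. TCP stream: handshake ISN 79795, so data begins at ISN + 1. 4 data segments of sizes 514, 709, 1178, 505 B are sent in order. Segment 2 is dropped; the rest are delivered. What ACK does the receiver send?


SYN uses sequence number 79795; first data byte = ISN + 1 = 79796.
Segment 1: SEQ = 79796, len = 514 B, covers [79796, 80309]
Segment 2: SEQ = 80310, len = 709 B, covers [80310, 81018] [LOST]
Segment 3: SEQ = 81019, len = 1178 B, covers [81019, 82196]
Segment 4: SEQ = 82197, len = 505 B, covers [82197, 82701]
In-order data received: bytes [79796, 80309] (segments 1..1).
Segment 2 missing -> gap begins at byte 80310; later segments buffered out of order.
Cumulative ACK = next expected in-order byte = 79796 + 514 = 80310

80310


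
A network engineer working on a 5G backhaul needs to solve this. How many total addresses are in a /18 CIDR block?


Given: CIDR prefix /18
Host bits = 32 - 18 = 14
Total addresses = 2^14 = 16384

16384


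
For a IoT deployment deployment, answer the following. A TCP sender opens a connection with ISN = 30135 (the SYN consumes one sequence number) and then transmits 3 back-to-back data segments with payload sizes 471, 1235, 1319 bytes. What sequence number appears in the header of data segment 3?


The SYN occupies sequence number ISN = 30135, so the first data byte is ISN + 1 = 30136.
SEQ of data segment i = (ISN + 1) + sum of payload sizes of segments 1..i-1.
Segment 1: SEQ = 30136, payload = 471 bytes
Segment 2: SEQ = 30607, payload = 1235 bytes
Segment 3: SEQ = 31842, payload = 1319 bytes
SEQ of segment 3 = 30136 + 471 + 1235 = 31842

31842


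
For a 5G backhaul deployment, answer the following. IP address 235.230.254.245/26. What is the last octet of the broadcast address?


Given: IP = 235.230.254.245, prefix = /26
Host bits = 32 - 26 = 6
Network last octet = 245 AND mask = 192
Host part size = 2^6 - 1 = 63
Broadcast last octet = 192 OR 63 = 255

255


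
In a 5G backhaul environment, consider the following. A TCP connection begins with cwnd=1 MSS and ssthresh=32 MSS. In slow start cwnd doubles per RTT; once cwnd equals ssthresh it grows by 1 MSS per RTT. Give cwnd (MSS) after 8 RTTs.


RTT 0: cwnd = 1 MSS (initial)
RTT 1: cwnd = 2 MSS (slow start, doubled)
RTT 2: cwnd = 4 MSS (slow start, doubled)
RTT 3: cwnd = 8 MSS (slow start, doubled)
RTT 4: cwnd = 16 MSS (slow start, doubled)
RTT 5: cwnd = 32 MSS (slow start, doubled)
RTT 6: cwnd = 33 MSS (congestion avoidance, +1)
RTT 7: cwnd = 34 MSS (congestion avoidance, +1)
RTT 8: cwnd = 35 MSS (congestion avoidance, +1)

35


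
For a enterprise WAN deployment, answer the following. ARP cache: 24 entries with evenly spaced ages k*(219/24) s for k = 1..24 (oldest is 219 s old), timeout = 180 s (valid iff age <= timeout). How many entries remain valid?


Ages are k * 219/24 s for k = 1..24 (spacing = 9.1250 s).
Entry k is valid iff k * 219/24 <= 180 iff k <= 24 * 180 / 219 = 19.7260
n_valid = floor(19.7260) = 19
(n_stale = 24 - 19 = 5)

19


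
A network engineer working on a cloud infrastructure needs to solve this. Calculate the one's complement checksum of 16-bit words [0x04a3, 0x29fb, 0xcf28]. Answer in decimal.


Given words: [0x04a3, 0x29fb, 0xcf28]
Step 1: Sum all words
Raw sum = 1187 + 10747 + 53032 = 64966
One's complement = ~64966 & 0xFFFF = 569

569


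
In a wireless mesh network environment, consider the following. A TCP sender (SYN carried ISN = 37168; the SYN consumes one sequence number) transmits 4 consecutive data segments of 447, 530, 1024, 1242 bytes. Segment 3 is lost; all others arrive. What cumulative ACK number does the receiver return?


SYN uses sequence number 37168; first data byte = ISN + 1 = 37169.
Segment 1: SEQ = 37169, len = 447 B, covers [37169, 37615]
Segment 2: SEQ = 37616, len = 530 B, covers [37616, 38145]
Segment 3: SEQ = 38146, len = 1024 B, covers [38146, 39169] [LOST]
Segment 4: SEQ = 39170, len = 1242 B, covers [39170, 40411]
In-order data received: bytes [37169, 38145] (segments 1..2).
Segment 3 missing -> gap begins at byte 38146; later segments buffered out of order.
Cumulative ACK = next expected in-order byte = 37169 + 447 + 530 = 38146

38146


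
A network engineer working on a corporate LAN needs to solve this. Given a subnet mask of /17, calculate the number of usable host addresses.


Given: subnet mask /17
Host bits = 32 - 17 = 15
Total addresses = 2^15 = 32768
Usable hosts = 32768 - 2 (network + broadcast) = 32766

32766


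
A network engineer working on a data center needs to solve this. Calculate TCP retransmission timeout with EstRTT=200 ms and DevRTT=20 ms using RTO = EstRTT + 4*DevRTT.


Given: EstRTT = 200 ms, DevRTT = 20 ms
Timeout = EstRTT + 4 * DevRTT
4 * DevRTT = 4 * 20 = 80
Timeout = 200 + 80 = 280 ms

280


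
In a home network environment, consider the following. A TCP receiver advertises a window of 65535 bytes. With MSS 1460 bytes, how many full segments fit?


Given: RWND = 65535 bytes, MSS = 1460 bytes
Full segments = floor(RWND / MSS)
Full segments = floor(65535 / 1460)
Full segments = floor(44.887) = 44

44


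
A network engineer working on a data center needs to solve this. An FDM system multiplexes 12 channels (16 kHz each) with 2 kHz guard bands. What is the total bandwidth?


Given: 12 channels, 16 kHz each, guard = 2 kHz
Channel bandwidth = 12 * 16 = 192 kHz
Guard bands = 11 gaps * 2 kHz = 22 kHz
Total = 192 + 22 = 214 kHz

214


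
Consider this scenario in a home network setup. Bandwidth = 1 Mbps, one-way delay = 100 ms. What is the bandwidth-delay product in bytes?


Given: bandwidth = 1 Mbps, delay = 100 ms
BDP in bits = 1 * 10^6 * 100 / 1000
BDP in bits = 100000
BDP in bytes = 100000 / 8 = 12500

12500


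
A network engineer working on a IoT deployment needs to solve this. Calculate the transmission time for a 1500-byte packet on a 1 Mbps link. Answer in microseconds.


Given: packet = 1500 bytes, bandwidth = 1 Mbps
Packet in bits = 1500 * 8 = 12000 bits
Bandwidth = 1 * 10^6 = 1000000 bps
Time = 12000 / 1000000 seconds
Time in us = 12000 * 10^6 / 1000000 = 12000

12000


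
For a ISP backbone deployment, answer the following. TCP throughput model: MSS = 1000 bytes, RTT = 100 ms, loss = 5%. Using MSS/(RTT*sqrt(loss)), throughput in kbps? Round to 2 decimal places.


Given: MSS = 1000 bytes, RTT = 100 ms, loss = 5%
RTT in seconds = 100 / 1000 = 0.1
Loss rate = 5% = 0.05
sqrt(loss) = sqrt(0.05) = 0.223606797750
Throughput (bytes/s) = 1000 / (0.1 * 0.223606797750) = 44721.3595
Throughput (kbps) = 44721.3595 * 8 / 1000 = 357.770876 -> 357.77 kbps (2 dp)

357.77


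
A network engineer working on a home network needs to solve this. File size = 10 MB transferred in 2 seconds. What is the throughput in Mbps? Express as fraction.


Given: file = 10 MB, time = 2 s
File in Mb = 10 * 8 = 80 Mb
Throughput = 80 / 2 Mbps
Throughput = 40 Mbps

40


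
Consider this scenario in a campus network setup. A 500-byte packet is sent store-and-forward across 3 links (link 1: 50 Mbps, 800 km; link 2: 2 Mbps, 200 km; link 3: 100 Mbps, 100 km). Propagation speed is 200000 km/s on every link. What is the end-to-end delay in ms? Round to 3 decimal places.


Packet = 500 bytes = 4000 bits. Store-and-forward: sum (t_trans + t_prop) per link.
Link 1: t_trans = 4000/(50*10^6) s = 0.0800 ms; t_prop = 800/200000 s = 4.0000 ms; subtotal = 4.0800 ms
Link 2: t_trans = 4000/(2*10^6) s = 2.0000 ms; t_prop = 200/200000 s = 1.0000 ms; subtotal = 3.0000 ms
Link 3: t_trans = 4000/(100*10^6) s = 0.0400 ms; t_prop = 100/200000 s = 0.5000 ms; subtotal = 0.5400 ms
End-to-end = 4.0800 + 3.0000 + 0.5400 = 7.6200 ms -> 7.620 ms (3 dp)

7.620


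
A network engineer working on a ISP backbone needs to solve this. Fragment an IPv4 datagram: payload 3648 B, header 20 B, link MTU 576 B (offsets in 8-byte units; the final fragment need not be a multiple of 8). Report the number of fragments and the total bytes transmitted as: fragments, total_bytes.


Max data per non-final fragment = floor((MTU - header)/8)*8 = floor((576 - 20)/8)*8 = floor(556/8)*8 = 552 B
Final fragment needs no 8-byte alignment: it can carry up to MTU - header = 556 B
Non-final fragments needed = ceil((payload - 556) / 552) = ceil(3092/552) = ceil(5.6014) = 6
Number of fragments = 6 + 1 = 7
Fragment sizes (data): 6 * 552 B + 336 B (last, 336 <= 556 OK)
Total bytes sent = payload + n_frags * header = 3648 + 7*20 = 3648 + 140 = 3788 B

7, 3788


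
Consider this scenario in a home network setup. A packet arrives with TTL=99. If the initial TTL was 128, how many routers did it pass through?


Given: initial TTL = 128, received TTL = 99
Hops = initial TTL - received TTL
Hops = 128 - 99 = 29

29


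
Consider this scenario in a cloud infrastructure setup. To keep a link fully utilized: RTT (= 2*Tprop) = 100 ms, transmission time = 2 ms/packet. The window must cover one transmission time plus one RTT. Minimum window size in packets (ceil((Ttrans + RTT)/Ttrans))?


Given: Ttrans = 2 ms, RTT = 100 ms (= 2 * Tprop, Tprop = 50 ms)
Time until first ACK returns = Ttrans + RTT = 2 + 100 = 102 ms
Need W * Ttrans >= Ttrans + RTT  ->  W >= (Ttrans + RTT) / Ttrans
(Ttrans + RTT) / Ttrans = 102 / 2 = 51
W_min = ceil(51) = 51

51


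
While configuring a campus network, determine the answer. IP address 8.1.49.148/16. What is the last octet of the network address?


Given: IP = 8.1.49.148, prefix = /16
Subnet mask = 255.255.0.0
Last octet of IP: 148
Last octet of mask: 0
Network last octet = 148 AND 0 = 0

0


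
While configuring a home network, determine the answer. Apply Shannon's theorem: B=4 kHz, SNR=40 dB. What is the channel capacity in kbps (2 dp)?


Given: B = 4 kHz, SNR = 40 dB
SNR linear = 10^(40/10) = 10000
1 + SNR = 10001
log2(10001) = 13.2878566418
C = 4 * 1000 * 13.2878566418 = 53151.4266 bps
C = 53.151427 kbps -> 53.15 kbps (2 dp)

53.15


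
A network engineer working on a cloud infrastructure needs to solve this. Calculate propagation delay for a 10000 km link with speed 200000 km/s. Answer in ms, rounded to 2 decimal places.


Given: distance = 10000 km, speed = 200000 km/s
Delay = distance / speed = 10000 / 200000 seconds
Delay in ms = 10000 * 1000 / 200000
Delay = 50.0000 ms
Rounded to 2 dp = 50.00 ms

50.00


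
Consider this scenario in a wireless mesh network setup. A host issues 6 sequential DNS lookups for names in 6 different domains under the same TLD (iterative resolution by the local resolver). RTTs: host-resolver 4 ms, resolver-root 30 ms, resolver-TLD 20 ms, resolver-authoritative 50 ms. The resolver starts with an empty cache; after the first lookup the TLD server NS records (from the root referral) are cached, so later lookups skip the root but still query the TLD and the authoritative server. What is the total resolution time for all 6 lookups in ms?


Lookup 1 (cold cache): local + root + TLD + auth = 4 + 30 + 20 + 50 = 104 ms
Lookups 2..6 (TLD NS cached -> skip root; new domain -> still ask TLD and auth): local + TLD + auth = 4 + 20 + 50 = 74 ms each
Remaining 5 lookups: 5 * 74 = 370 ms
Total = 104 + 370 = 474 ms

474


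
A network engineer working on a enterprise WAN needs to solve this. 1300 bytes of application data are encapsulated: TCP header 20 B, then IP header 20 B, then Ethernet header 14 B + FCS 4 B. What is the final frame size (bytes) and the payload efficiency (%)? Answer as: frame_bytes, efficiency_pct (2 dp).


TCP segment = 1300 + 20 = 1320 B
IP packet = 1320 + 20 = 1340 B
Ethernet frame = 1340 + 14 + 4 = 1358 B
Efficiency = app / frame = 1300 / 1358 = 0.957290 = 95.7290% -> 95.73% (2 dp)

1358, 95.73


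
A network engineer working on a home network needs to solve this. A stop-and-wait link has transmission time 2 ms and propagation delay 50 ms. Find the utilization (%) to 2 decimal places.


Given: Ttrans = 2 ms, Tprop = 50 ms
RTT = 2 * Tprop = 2 * 50 = 100 ms
U = Ttrans / (Ttrans + RTT)
U = 2 / (2 + 100)
U = 2 / 102 = 0.019608
U% = 1.96%

1.96


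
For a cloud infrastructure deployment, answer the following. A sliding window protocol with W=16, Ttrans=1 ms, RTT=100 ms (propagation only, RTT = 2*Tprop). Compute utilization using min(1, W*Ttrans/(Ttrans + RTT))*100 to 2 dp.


Given: W = 16, Ttrans = 1 ms, RTT = 100 ms (= 2 * Tprop, Tprop = 50 ms)
Cycle time = Ttrans + RTT = 1 + 100 = 101 ms (first packet sent until its ACK returns)
W * Ttrans = 16 * 1 = 16 ms of sending per cycle
W * Ttrans / (Ttrans + RTT) = 16 / 101 = 0.158416
U = min(1, 0.158416) = 0.158416
U% = 15.84%

15.84


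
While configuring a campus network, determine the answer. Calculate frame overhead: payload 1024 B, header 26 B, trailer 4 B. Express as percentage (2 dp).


Given: payload = 1024 B, header = 26 B, trailer = 4 B
Overhead bytes = header + trailer = 26 + 4 = 30
Total frame = payload + overhead = 1024 + 30 = 1054
Overhead % = 30 / 1054 * 100 = 2.8463% -> 2.85% (2 dp)

2.85


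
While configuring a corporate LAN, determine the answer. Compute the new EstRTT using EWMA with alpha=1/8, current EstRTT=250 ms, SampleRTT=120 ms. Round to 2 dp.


Given: EstRTT = 250 ms, SampleRTT = 120 ms, alpha = 1/8
New EstRTT = (1 - alpha) * EstRTT + alpha * SampleRTT
(7/8) * 250 = 218.75
(1/8) * 120 = 15
New EstRTT = 218.75 + 15 = 233.75 ms -> 233.75 ms (2 dp)

233.75


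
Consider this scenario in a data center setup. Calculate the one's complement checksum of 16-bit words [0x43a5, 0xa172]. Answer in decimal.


Given words: [0x43a5, 0xa172]
Step 1: Sum all words
Raw sum = 17317 + 41330 = 58647
One's complement = ~58647 & 0xFFFF = 6888

6888


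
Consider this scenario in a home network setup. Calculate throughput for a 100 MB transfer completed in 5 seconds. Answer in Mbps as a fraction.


Given: file = 100 MB, time = 5 s
File in Mb = 100 * 8 = 800 Mb
Throughput = 800 / 5 Mbps
Throughput = 160 Mbps

160


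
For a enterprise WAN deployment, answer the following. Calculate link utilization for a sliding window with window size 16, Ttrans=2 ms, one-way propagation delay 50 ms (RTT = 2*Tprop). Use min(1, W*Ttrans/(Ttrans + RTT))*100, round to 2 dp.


Given: W = 16, Ttrans = 2 ms, RTT = 100 ms (= 2 * Tprop, Tprop = 50 ms)
Cycle time = Ttrans + RTT = 2 + 100 = 102 ms (first packet sent until its ACK returns)
W * Ttrans = 16 * 2 = 32 ms of sending per cycle
W * Ttrans / (Ttrans + RTT) = 32 / 102 = 0.313725
U = min(1, 0.313725) = 0.313725
U% = 31.37%

31.37


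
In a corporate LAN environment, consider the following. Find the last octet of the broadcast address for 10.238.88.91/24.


Given: IP = 10.238.88.91, prefix = /24
Host bits = 32 - 24 = 8
Network last octet = 91 AND mask = 0
Host part size = 2^8 - 1 = 255
Broadcast last octet = 0 OR 255 = 255

255


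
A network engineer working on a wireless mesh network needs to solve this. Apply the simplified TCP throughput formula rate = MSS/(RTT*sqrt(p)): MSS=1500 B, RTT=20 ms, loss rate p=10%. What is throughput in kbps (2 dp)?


Given: MSS = 1500 bytes, RTT = 20 ms, loss = 10%
RTT in seconds = 20 / 1000 = 0.02
Loss rate = 10% = 0.1
sqrt(loss) = sqrt(0.1) = 0.316227766017
Throughput (bytes/s) = 1500 / (0.02 * 0.316227766017) = 237170.8245
Throughput (kbps) = 237170.8245 * 8 / 1000 = 1897.366596 -> 1897.37 kbps (2 dp)

1897.37


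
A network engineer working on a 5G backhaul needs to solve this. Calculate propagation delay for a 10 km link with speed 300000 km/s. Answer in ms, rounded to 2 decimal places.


Given: distance = 10 km, speed = 300000 km/s
Delay = distance / speed = 10 / 300000 seconds
Delay in ms = 10 * 1000 / 300000
Delay = 0.0333 ms
Rounded to 2 dp = 0.03 ms

0.03


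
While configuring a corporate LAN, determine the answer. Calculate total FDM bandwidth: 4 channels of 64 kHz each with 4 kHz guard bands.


Given: 4 channels, 64 kHz each, guard = 4 kHz
Channel bandwidth = 4 * 64 = 256 kHz
Guard bands = 3 gaps * 4 kHz = 12 kHz
Total = 256 + 12 = 268 kHz

268


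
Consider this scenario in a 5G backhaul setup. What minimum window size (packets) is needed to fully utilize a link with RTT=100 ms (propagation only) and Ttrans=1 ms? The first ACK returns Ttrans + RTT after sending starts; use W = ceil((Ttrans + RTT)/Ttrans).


Given: Ttrans = 1 ms, RTT = 100 ms (= 2 * Tprop, Tprop = 50 ms)
Time until first ACK returns = Ttrans + RTT = 1 + 100 = 101 ms
Need W * Ttrans >= Ttrans + RTT  ->  W >= (Ttrans + RTT) / Ttrans
(Ttrans + RTT) / Ttrans = 101 / 1 = 101
W_min = ceil(101) = 101

101
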